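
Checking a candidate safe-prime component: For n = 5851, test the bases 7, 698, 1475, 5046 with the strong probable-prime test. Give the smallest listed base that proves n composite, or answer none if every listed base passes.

none

n − 1 = 5850 = 2^1 · 2925, so s = 1 and d = 2925.
Base 7: x_0 = 7^2925 mod 5851 = 1. x_0 = 1, so 7 is not a witness.
Base 698: x_0 = 698^2925 mod 5851 = 1. x_0 = 1, so 698 is not a witness.
Base 1475: x_0 = 1475^2925 mod 5851 = 1. x_0 = 1, so 1475 is not a witness.
Base 5046: x_0 = 5046^2925 mod 5851 = 1. x_0 = 1, so 5046 is not a witness.
No listed base is a witness for 5851.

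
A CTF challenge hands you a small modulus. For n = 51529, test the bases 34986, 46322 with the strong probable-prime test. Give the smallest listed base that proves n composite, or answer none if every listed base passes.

46322

n − 1 = 51528 = 2^3 · 6441, so s = 3 and d = 6441.
Base 34986: x_0 = 34986^6441 mod 51529 = 1. x_0 = 1, so 34986 is not a witness.
Base 46322: x_0 = 46322^6441 mod 51529 = 35865. x_0 is neither 1 nor 51528, so continue squaring. x_1 = 35865^2 mod 51529 = 31327. x_2 = 31327^2 mod 51529 = 11124. Reached i = s−1 = 2 without hitting −1: 46322 is a Miller–Rabin witness and 51529 is composite.
The smallest witness among the given bases is 46322.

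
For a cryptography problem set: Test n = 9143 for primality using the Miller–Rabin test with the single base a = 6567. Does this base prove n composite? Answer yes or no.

yes

n − 1 = 9142 = 2^1 · 4571, so s = 1 and d = 4571.
Repeated squaring mod 9143: 6567^1 ≡ 6567, 6567^2 ≡ 7101, 6567^4 ≡ 556, 6567^8 ≡ 7417, 6567^16 ≡ 7601, 6567^32 ≡ 584, 6567^64 ≡ 2765, 6567^128 ≡ 1677, 6567^256 ≡ 5428, 6567^512 ≡ 4438, 6567^1024 ≡ 1822, 6567^2048 ≡ 775, 6567^4096 ≡ 6330.
4571 = 4096 + 256 + 128 + 64 + 16 + 8 + 2 + 1, so 6567^4571 ≡ 6330·5428·1677·2765·7601·7417·7101·6567 ≡ 1867 (mod 9143).
x_0 = 6567^4571 mod 9143 = 1867.
x_0 ∉ {1, 9142} and s = 1, so 6567 is a Miller–Rabin witness and 9143 is composite.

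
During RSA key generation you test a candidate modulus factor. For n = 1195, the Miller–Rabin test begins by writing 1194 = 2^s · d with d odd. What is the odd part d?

Halving: 1194 → 597; 597 is odd.
So 1194 = 2^1 · 597.

597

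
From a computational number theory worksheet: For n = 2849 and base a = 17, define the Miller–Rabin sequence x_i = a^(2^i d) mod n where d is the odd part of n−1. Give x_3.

564

n − 1 = 2848 = 2^5 · 89, so s = 5 and d = 89.
Repeated squaring mod 2849: 17^1 ≡ 17, 17^2 ≡ 289, 17^4 ≡ 900, 17^8 ≡ 884, 17^16 ≡ 830, 17^32 ≡ 2291, 17^64 ≡ 823.
89 = 64 + 16 + 8 + 1, so 17^89 ≡ 823·830·884·17 ≡ 2455 (mod 2849).
x_0 = 2455.
x_1 = 2455^2 mod 2849 = 1390.
x_2 = 1390^2 mod 2849 = 478.
x_3 = 478^2 mod 2849 = 564.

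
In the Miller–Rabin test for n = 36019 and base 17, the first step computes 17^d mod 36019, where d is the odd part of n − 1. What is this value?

n − 1 = 36018 = 2^1 · 18009, so s = 1 and d = 18009.
17^18009 mod 36019 = 9431.

9431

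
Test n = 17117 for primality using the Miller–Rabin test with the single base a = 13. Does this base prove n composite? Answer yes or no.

no

n − 1 = 17116 = 2^2 · 4279, so s = 2 and d = 4279.
x_0 = 13^4279 mod 17117 = 17116.
x_0 = 17116 ≡ −1, so 13 is not a witness.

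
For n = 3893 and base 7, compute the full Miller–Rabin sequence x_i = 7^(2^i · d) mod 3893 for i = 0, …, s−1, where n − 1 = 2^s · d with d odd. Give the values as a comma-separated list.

2488, 274

n − 1 = 3892 = 2^2 · 973, so s = 2 and d = 973.
x_0 = 7^973 mod 3893 = 2488.
x_1 = 2488^2 mod 3893 = 274.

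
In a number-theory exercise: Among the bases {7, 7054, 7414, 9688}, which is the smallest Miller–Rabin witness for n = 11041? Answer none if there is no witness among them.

none

n − 1 = 11040 = 2^5 · 345, so s = 5 and d = 345.
Base 7: x_0 = 7^345 mod 11041 = 2734. x_0 is neither 1 nor 11040, so continue squaring. x_1 = 2734^2 mod 11041 = 11040. x_1 ≡ −1, so 7 is not a witness.
Base 7054: x_0 = 7054^345 mod 11041 = 11040. x_0 = 11040 ≡ −1, so 7054 is not a witness.
Base 7414: x_0 = 7414^345 mod 11041 = 10298. x_0 is neither 1 nor 11040, so continue squaring. x_1 = 10298^2 mod 11041 = 11040. x_1 ≡ −1, so 7414 is not a witness.
Base 9688: x_0 = 9688^345 mod 11041 = 2734. x_0 is neither 1 nor 11040, so continue squaring. x_1 = 2734^2 mod 11041 = 11040. x_1 ≡ −1, so 9688 is not a witness.
No listed base is a witness for 11041.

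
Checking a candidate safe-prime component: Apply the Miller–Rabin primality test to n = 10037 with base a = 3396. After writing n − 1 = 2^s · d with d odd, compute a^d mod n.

n − 1 = 10036 = 2^2 · 2509, so s = 2 and d = 2509.
Repeated squaring mod 10037: 3396^1 ≡ 3396, 3396^2 ≡ 303, 3396^4 ≡ 1476, 3396^8 ≡ 547, 3396^16 ≡ 8136, 3396^32 ≡ 481, 3396^64 ≡ 510, 3396^128 ≡ 9175, 3396^256 ≡ 306, 3396^512 ≡ 3303, 3396^1024 ≡ 9627, 3396^2048 ≡ 7508.
2509 = 2048 + 256 + 128 + 64 + 8 + 4 + 1, so 3396^2509 ≡ 7508·306·9175·510·547·1476·3396 ≡ 10036 (mod 10037).

10036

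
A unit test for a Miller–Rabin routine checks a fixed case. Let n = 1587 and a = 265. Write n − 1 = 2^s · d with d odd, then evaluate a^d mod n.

1162

n − 1 = 1586 = 2^1 · 793, so s = 1 and d = 793.
265^793 mod 1587 = 1162.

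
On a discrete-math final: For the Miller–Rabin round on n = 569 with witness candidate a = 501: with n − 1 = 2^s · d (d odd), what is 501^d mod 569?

86

n − 1 = 568 = 2^3 · 71, so s = 3 and d = 71.
501^71 mod 569 = 86.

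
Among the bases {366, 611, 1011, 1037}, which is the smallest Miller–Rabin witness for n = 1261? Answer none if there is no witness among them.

611

n − 1 = 1260 = 2^2 · 315, so s = 2 and d = 315.
Base 366: x_0 = 366^315 mod 1261 = 216. x_0 is neither 1 nor 1260, so continue squaring. x_1 = 216^2 mod 1261 = 1260. x_1 ≡ −1, so 366 is not a witness.
Base 611: x_0 = 611^315 mod 1261 = 1118. x_0 is neither 1 nor 1260, so continue squaring. x_1 = 1118^2 mod 1261 = 273. Reached i = s−1 = 1 without hitting −1: 611 is a Miller–Rabin witness and 1261 is composite.
Base 1011: x_0 = 1011^315 mod 1261 = 831. x_0 is neither 1 nor 1260, so continue squaring. x_1 = 831^2 mod 1261 = 794. Reached i = s−1 = 1 without hitting −1: 1011 is a Miller–Rabin witness and 1261 is composite.
Base 1037: x_0 = 1037^315 mod 1261 = 610. x_0 is neither 1 nor 1260, so continue squaring. x_1 = 610^2 mod 1261 = 105. Reached i = s−1 = 1 without hitting −1: 1037 is a Miller–Rabin witness and 1261 is composite.
The smallest witness among the given bases is 611.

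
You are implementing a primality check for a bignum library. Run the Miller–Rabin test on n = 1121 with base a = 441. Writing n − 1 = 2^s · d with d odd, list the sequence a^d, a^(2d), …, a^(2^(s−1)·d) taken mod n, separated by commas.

252, 728, 872, 346, 890

n − 1 = 1120 = 2^5 · 35, so s = 5 and d = 35.
x_0 = 441^35 mod 1121 = 252.
x_1 = 252^2 mod 1121 = 728.
x_2 = 728^2 mod 1121 = 872.
x_3 = 872^2 mod 1121 = 346.
x_4 = 346^2 mod 1121 = 890.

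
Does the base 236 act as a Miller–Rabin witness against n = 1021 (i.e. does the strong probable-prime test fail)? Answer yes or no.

no

n − 1 = 1020 = 2^2 · 255, so s = 2 and d = 255.
Repeated squaring mod 1021: 236^1 ≡ 236, 236^2 ≡ 562, 236^4 ≡ 355, 236^8 ≡ 442, 236^16 ≡ 353, 236^32 ≡ 47, 236^64 ≡ 167, 236^128 ≡ 322.
255 = 128 + 64 + 32 + 16 + 8 + 4 + 2 + 1, so 236^255 ≡ 322·167·47·353·442·355·562·236 ≡ 647 (mod 1021).
x_0 = 236^255 mod 1021 = 647.
x_0 is neither 1 nor 1020, so continue squaring.
x_1 = 647^2 mod 1021 = 1020.
x_1 ≡ −1, so 236 is not a witness.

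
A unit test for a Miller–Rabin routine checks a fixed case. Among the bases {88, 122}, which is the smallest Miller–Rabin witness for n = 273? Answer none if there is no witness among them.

n − 1 = 272 = 2^4 · 17, so s = 4 and d = 17.
Base 88: x_0 = 88^17 mod 273 = 121. x_0 is neither 1 nor 272, so continue squaring. x_1 = 121^2 mod 273 = 172. x_2 = 172^2 mod 273 = 100. x_3 = 100^2 mod 273 = 172. Reached i = s−1 = 3 without hitting −1: 88 is a Miller–Rabin witness and 273 is composite.
Base 122: x_0 = 122^17 mod 273 = 5. x_0 is neither 1 nor 272, so continue squaring. x_1 = 5^2 mod 273 = 25. x_2 = 25^2 mod 273 = 79. x_3 = 79^2 mod 273 = 235. Reached i = s−1 = 3 without hitting −1: 122 is a Miller–Rabin witness and 273 is composite.
The smallest witness among the given bases is 88.

88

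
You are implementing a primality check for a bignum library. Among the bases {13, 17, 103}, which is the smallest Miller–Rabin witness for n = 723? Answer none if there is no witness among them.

13

n − 1 = 722 = 2^1 · 361, so s = 1 and d = 361.
Base 13: x_0 = 13^361 mod 723 = 469. x_0 ∉ {1, 722} and s = 1, so 13 is a Miller–Rabin witness and 723 is composite.
Base 17: x_0 = 17^361 mod 723 = 224. x_0 ∉ {1, 722} and s = 1, so 17 is a Miller–Rabin witness and 723 is composite.
Base 103: x_0 = 103^361 mod 723 = 379. x_0 ∉ {1, 722} and s = 1, so 103 is a Miller–Rabin witness and 723 is composite.
The smallest witness among the given bases is 13.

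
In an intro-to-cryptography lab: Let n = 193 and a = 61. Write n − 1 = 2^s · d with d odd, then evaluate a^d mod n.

13

n − 1 = 192 = 2^6 · 3, so s = 6 and d = 3.
61^3 mod 193 = 13.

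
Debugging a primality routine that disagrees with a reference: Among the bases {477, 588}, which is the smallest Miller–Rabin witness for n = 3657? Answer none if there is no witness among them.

477

n − 1 = 3656 = 2^3 · 457, so s = 3 and d = 457.
Base 477: x_0 = 477^457 mod 3657 = 954. x_0 is neither 1 nor 3656, so continue squaring. x_1 = 954^2 mod 3657 = 3180. x_2 = 3180^2 mod 3657 = 795. Reached i = s−1 = 2 without hitting −1: 477 is a Miller–Rabin witness and 3657 is composite.
Base 588: x_0 = 588^457 mod 3657 = 1386. x_0 is neither 1 nor 3656, so continue squaring. x_1 = 1386^2 mod 3657 = 1071. x_2 = 1071^2 mod 3657 = 2400. Reached i = s−1 = 2 without hitting −1: 588 is a Miller–Rabin witness and 3657 is composite.
The smallest witness among the given bases is 477.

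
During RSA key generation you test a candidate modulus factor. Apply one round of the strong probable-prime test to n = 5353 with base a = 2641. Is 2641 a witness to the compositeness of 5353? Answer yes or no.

n − 1 = 5352 = 2^3 · 669, so s = 3 and d = 669.
Repeated squaring mod 5353: 2641^1 ≡ 2641, 2641^2 ≡ 5275, 2641^4 ≡ 731, 2641^8 ≡ 4414, 2641^16 ≡ 3829, 2641^32 ≡ 4727, 2641^64 ≡ 1107, 2641^128 ≡ 4965, 2641^256 ≡ 660, 2641^512 ≡ 2007.
669 = 512 + 128 + 16 + 8 + 4 + 1, so 2641^669 ≡ 2007·4965·3829·4414·731·2641 ≡ 1388 (mod 5353).
x_0 = 2641^669 mod 5353 = 1388.
x_0 is neither 1 nor 5352, so continue squaring.
x_1 = 1388^2 mod 5353 = 4817.
x_2 = 4817^2 mod 5353 = 3587.
Reached i = s−1 = 2 without hitting −1: 2641 is a Miller–Rabin witness and 5353 is composite.

yes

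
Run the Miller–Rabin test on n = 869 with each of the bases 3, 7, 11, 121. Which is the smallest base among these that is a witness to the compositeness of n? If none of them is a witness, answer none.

3

n − 1 = 868 = 2^2 · 217, so s = 2 and d = 217.
Base 3: x_0 = 3^217 mod 869 = 581. x_0 is neither 1 nor 868, so continue squaring. x_1 = 581^2 mod 869 = 389. Reached i = s−1 = 1 without hitting −1: 3 is a Miller–Rabin witness and 869 is composite.
Base 7: x_0 = 7^217 mod 869 = 39. x_0 is neither 1 nor 868, so continue squaring. x_1 = 39^2 mod 869 = 652. Reached i = s−1 = 1 without hitting −1: 7 is a Miller–Rabin witness and 869 is composite.
Base 11: x_0 = 11^217 mod 869 = 704. x_0 is neither 1 nor 868, so continue squaring. x_1 = 704^2 mod 869 = 286. Reached i = s−1 = 1 without hitting −1: 11 is a Miller–Rabin witness and 869 is composite.
Base 121: x_0 = 121^217 mod 869 = 286. x_0 is neither 1 nor 868, so continue squaring. x_1 = 286^2 mod 869 = 110. Reached i = s−1 = 1 without hitting −1: 121 is a Miller–Rabin witness and 869 is composite.
The smallest witness among the given bases is 3.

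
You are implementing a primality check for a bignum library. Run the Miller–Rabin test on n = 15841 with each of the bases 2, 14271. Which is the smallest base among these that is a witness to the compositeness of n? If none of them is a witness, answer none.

n − 1 = 15840 = 2^5 · 495, so s = 5 and d = 495.
Base 2: x_0 = 2^495 mod 15841 = 1. x_0 = 1, so 2 is not a witness.
Base 14271: x_0 = 14271^495 mod 15841 = 15840. x_0 = 15840 ≡ −1, so 14271 is not a witness.
No listed base is a witness for 15841.

none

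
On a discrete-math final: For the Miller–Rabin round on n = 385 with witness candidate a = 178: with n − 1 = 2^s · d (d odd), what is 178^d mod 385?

n − 1 = 384 = 2^7 · 3, so s = 7 and d = 3.
178^3 mod 385 = 272.

272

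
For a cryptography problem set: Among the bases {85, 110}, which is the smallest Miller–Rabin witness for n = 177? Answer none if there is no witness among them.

n − 1 = 176 = 2^4 · 11, so s = 4 and d = 11.
Base 85: x_0 = 85^11 mod 177 = 127. x_0 is neither 1 nor 176, so continue squaring. x_1 = 127^2 mod 177 = 22. x_2 = 22^2 mod 177 = 130. x_3 = 130^2 mod 177 = 85. Reached i = s−1 = 3 without hitting −1: 85 is a Miller–Rabin witness and 177 is composite.
Base 110: x_0 = 110^11 mod 177 = 134. x_0 is neither 1 nor 176, so continue squaring. x_1 = 134^2 mod 177 = 79. x_2 = 79^2 mod 177 = 46. x_3 = 46^2 mod 177 = 169. Reached i = s−1 = 3 without hitting −1: 110 is a Miller–Rabin witness and 177 is composite.
The smallest witness among the given bases is 85.

85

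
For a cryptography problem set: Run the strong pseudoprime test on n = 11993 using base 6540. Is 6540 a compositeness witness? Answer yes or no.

n − 1 = 11992 = 2^3 · 1499, so s = 3 and d = 1499.
By repeated squaring, 6540^1499 ≡ 3407 (mod 11993).
x_0 = 6540^1499 mod 11993 = 3407.
x_0 is neither 1 nor 11992, so continue squaring.
x_1 = 3407^2 mod 11993 = 10418.
x_2 = 10418^2 mod 11993 = 10067.
Reached i = s−1 = 2 without hitting −1: 6540 is a Miller–Rabin witness and 11993 is composite.

yes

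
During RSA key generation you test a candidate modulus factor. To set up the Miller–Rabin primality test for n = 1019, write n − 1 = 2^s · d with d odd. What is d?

509

Halving: 1018 → 509; 509 is odd.
So 1018 = 2^1 · 509.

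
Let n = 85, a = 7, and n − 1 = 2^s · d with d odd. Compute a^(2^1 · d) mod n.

n − 1 = 84 = 2^2 · 21, so s = 2 and d = 21.
By repeated squaring, 7^21 ≡ 62 (mod 85).
x_0 = 62.
x_1 = 62^2 mod 85 = 19.

19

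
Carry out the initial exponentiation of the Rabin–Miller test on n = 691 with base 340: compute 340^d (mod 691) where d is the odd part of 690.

n − 1 = 690 = 2^1 · 345, so s = 1 and d = 345.
340^345 mod 691 = 690.

690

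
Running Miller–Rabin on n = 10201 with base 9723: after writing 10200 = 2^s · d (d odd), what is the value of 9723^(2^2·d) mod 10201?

6465

n − 1 = 10200 = 2^3 · 1275, so s = 3 and d = 1275.
x_0 = 9723^1275 mod 10201 = 6474.
x_1 = 6474^2 mod 10201 = 6968.
x_2 = 6968^2 mod 10201 = 6465.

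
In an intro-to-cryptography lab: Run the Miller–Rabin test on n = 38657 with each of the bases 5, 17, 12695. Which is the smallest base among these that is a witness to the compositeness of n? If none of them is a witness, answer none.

n − 1 = 38656 = 2^8 · 151, so s = 8 and d = 151.
Base 5: x_0 = 5^151 mod 38657 = 34291. x_0 is neither 1 nor 38656, so continue squaring. x_1 = 34291^2 mod 38657 = 4055. x_2 = 4055^2 mod 38657 = 13800. x_3 = 13800^2 mod 38657 = 15618. x_4 = 15618^2 mod 38657 = 34911. x_5 = 34911^2 mod 38657 = 25. x_6 = 25^2 mod 38657 = 625. x_7 = 625^2 mod 38657 = 4055. Reached i = s−1 = 7 without hitting −1: 5 is a Miller–Rabin witness and 38657 is composite.
Base 17: x_0 = 17^151 mod 38657 = 26460. x_0 is neither 1 nor 38656, so continue squaring. x_1 = 26460^2 mod 38657 = 14673. x_2 = 14673^2 mod 38657 = 16096. x_3 = 16096^2 mod 38657 = 2002. x_4 = 2002^2 mod 38657 = 26333. x_5 = 26333^2 mod 38657 = 36280. x_6 = 36280^2 mod 38657 = 6207. x_7 = 6207^2 mod 38657 = 24477. Reached i = s−1 = 7 without hitting −1: 17 is a Miller–Rabin witness and 38657 is composite.
Base 12695: x_0 = 12695^151 mod 38657 = 11548. x_0 is neither 1 nor 38656, so continue squaring. x_1 = 11548^2 mod 38657 = 28311. x_2 = 28311^2 mod 38657 = 37140. x_3 = 37140^2 mod 38657 = 20526. x_4 = 20526^2 mod 38657 = 32690. x_5 = 32690^2 mod 38657 = 1992. x_6 = 1992^2 mod 38657 = 25050. x_7 = 25050^2 mod 38657 = 22076. Reached i = s−1 = 7 without hitting −1: 12695 is a Miller–Rabin witness and 38657 is composite.
The smallest witness among the given bases is 5.

5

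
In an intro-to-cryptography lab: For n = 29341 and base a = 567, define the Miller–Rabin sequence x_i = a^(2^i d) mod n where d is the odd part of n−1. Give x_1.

11101

n − 1 = 29340 = 2^2 · 7335, so s = 2 and d = 7335.
Repeated squaring mod 29341: 567^1 ≡ 567, 567^2 ≡ 28079, 567^4 ≡ 8230, 567^8 ≡ 13872, 567^16 ≡ 14106, 567^32 ≡ 17915, 567^64 ≡ 15367, 567^128 ≡ 8321, 567^256 ≡ 23622, 567^512 ≡ 21087, 567^1024 ≡ 28055, 567^2048 ≡ 10700, 567^4096 ≡ 1418.
7335 = 4096 + 2048 + 1024 + 128 + 32 + 4 + 2 + 1, so 567^7335 ≡ 1418·10700·28055·8321·17915·8230·28079·567 ≡ 23496 (mod 29341).
x_0 = 23496.
x_1 = 23496^2 mod 29341 = 11101.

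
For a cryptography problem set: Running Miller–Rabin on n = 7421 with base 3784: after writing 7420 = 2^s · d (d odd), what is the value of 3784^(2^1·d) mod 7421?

n − 1 = 7420 = 2^2 · 1855, so s = 2 and d = 1855.
Repeated squaring mod 7421: 3784^1 ≡ 3784, 3784^2 ≡ 3547, 3784^4 ≡ 2614, 3784^8 ≡ 5676, 3784^16 ≡ 2415, 3784^32 ≡ 6740, 3784^64 ≡ 3659, 3784^128 ≡ 797, 3784^256 ≡ 4424, 3784^512 ≡ 2599, 3784^1024 ≡ 1691.
1855 = 1024 + 512 + 256 + 32 + 16 + 8 + 4 + 2 + 1, so 3784^1855 ≡ 1691·2599·4424·6740·2415·5676·2614·3547·3784 ≡ 560 (mod 7421).
x_0 = 560.
x_1 = 560^2 mod 7421 = 1918.

1918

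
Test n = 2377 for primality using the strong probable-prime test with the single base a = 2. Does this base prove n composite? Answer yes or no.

no

n − 1 = 2376 = 2^3 · 297, so s = 3 and d = 297.
x_0 = 2^297 mod 2377 = 1134.
x_0 is neither 1 nor 2376, so continue squaring.
x_1 = 1134^2 mod 2377 = 2376.
x_1 ≡ −1, so 2 is not a witness.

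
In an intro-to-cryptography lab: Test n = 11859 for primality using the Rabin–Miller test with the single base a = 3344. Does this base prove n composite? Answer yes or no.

yes

n − 1 = 11858 = 2^1 · 5929, so s = 1 and d = 5929.
x_0 = 3344^5929 mod 11859 = 1772.
x_0 ∉ {1, 11858} and s = 1, so 3344 is a Miller–Rabin witness and 11859 is composite.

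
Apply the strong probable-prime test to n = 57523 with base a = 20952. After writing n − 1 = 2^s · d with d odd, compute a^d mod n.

n − 1 = 57522 = 2^1 · 28761, so s = 1 and d = 28761.
Repeated squaring mod 57523: 20952^1 ≡ 20952, 20952^2 ≡ 28291, 20952^4 ≡ 5659, 20952^8 ≡ 41493, 20952^16 ≡ 5659, 20952^32 ≡ 41493, 20952^64 ≡ 5659, 20952^128 ≡ 41493, 20952^256 ≡ 5659, 20952^512 ≡ 41493, 20952^1024 ≡ 5659, 20952^2048 ≡ 41493, 20952^4096 ≡ 5659, 20952^8192 ≡ 41493, 20952^16384 ≡ 5659.
28761 = 16384 + 8192 + 4096 + 64 + 16 + 8 + 1, so 20952^28761 ≡ 5659·41493·5659·5659·5659·41493·20952 ≡ 16237 (mod 57523).

16237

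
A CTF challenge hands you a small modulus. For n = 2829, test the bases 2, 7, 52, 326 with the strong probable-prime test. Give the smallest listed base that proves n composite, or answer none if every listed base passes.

2

n − 1 = 2828 = 2^2 · 707, so s = 2 and d = 707.
Base 2: x_0 = 2^707 mod 2829 = 1112. x_0 is neither 1 nor 2828, so continue squaring. x_1 = 1112^2 mod 2829 = 271. Reached i = s−1 = 1 without hitting −1: 2 is a Miller–Rabin witness and 2829 is composite.
Base 7: x_0 = 7^707 mod 2829 = 2689. x_0 is neither 1 nor 2828, so continue squaring. x_1 = 2689^2 mod 2829 = 2626. Reached i = s−1 = 1 without hitting −1: 7 is a Miller–Rabin witness and 2829 is composite.
Base 52: x_0 = 52^707 mod 2829 = 2056. x_0 is neither 1 nor 2828, so continue squaring. x_1 = 2056^2 mod 2829 = 610. Reached i = s−1 = 1 without hitting −1: 52 is a Miller–Rabin witness and 2829 is composite.
Base 326: x_0 = 326^707 mod 2829 = 938. x_0 is neither 1 nor 2828, so continue squaring. x_1 = 938^2 mod 2829 = 25. Reached i = s−1 = 1 without hitting −1: 326 is a Miller–Rabin witness and 2829 is composite.
The smallest witness among the given bases is 2.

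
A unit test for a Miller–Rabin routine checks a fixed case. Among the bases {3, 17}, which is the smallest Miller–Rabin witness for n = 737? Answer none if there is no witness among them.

n − 1 = 736 = 2^5 · 23, so s = 5 and d = 23.
Base 3: x_0 = 3^23 mod 737 = 137. x_0 is neither 1 nor 736, so continue squaring. x_1 = 137^2 mod 737 = 344. x_2 = 344^2 mod 737 = 416. x_3 = 416^2 mod 737 = 598. x_4 = 598^2 mod 737 = 159. Reached i = s−1 = 4 without hitting −1: 3 is a Miller–Rabin witness and 737 is composite.
Base 17: x_0 = 17^23 mod 737 = 227. x_0 is neither 1 nor 736, so continue squaring. x_1 = 227^2 mod 737 = 676. x_2 = 676^2 mod 737 = 36. x_3 = 36^2 mod 737 = 559. x_4 = 559^2 mod 737 = 730. Reached i = s−1 = 4 without hitting −1: 17 is a Miller–Rabin witness and 737 is composite.
The smallest witness among the given bases is 3.

3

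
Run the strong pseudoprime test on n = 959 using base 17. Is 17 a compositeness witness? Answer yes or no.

yes

n − 1 = 958 = 2^1 · 479, so s = 1 and d = 479.
x_0 = 17^479 mod 959 = 803.
x_0 ∉ {1, 958} and s = 1, so 17 is a Miller–Rabin witness and 959 is composite.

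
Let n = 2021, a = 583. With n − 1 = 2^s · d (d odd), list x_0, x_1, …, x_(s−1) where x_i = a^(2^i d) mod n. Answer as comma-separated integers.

n − 1 = 2020 = 2^2 · 505, so s = 2 and d = 505.
x_0 = 583^505 mod 2021 = 1744.
x_1 = 1744^2 mod 2021 = 1952.

1744, 1952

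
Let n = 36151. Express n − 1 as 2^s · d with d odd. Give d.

18075

Halving: 36150 → 18075; 18075 is odd.
So 36150 = 2^1 · 18075.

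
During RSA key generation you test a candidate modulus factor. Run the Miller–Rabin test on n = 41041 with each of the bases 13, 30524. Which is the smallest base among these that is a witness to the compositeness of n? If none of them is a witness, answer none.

n − 1 = 41040 = 2^4 · 2565, so s = 4 and d = 2565.
Base 13: x_0 = 13^2565 mod 41041 = 1924. x_0 is neither 1 nor 41040, so continue squaring. x_1 = 1924^2 mod 41041 = 8086. x_2 = 8086^2 mod 41041 = 5083. x_3 = 5083^2 mod 41041 = 22100. Reached i = s−1 = 3 without hitting −1: 13 is a Miller–Rabin witness and 41041 is composite.
Base 30524: x_0 = 30524^2565 mod 41041 = 15366. x_0 is neither 1 nor 41040, so continue squaring. x_1 = 15366^2 mod 41041 = 5083. x_2 = 5083^2 mod 41041 = 22100. x_3 = 22100^2 mod 41041 = 22100. Reached i = s−1 = 3 without hitting −1: 30524 is a Miller–Rabin witness and 41041 is composite.
The smallest witness among the given bases is 13.

13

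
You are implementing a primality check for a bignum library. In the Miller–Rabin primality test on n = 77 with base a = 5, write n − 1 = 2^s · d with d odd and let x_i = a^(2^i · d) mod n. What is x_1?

4

n − 1 = 76 = 2^2 · 19, so s = 2 and d = 19.
x_0 = 5^19 mod 77 = 75.
x_1 = 75^2 mod 77 = 4.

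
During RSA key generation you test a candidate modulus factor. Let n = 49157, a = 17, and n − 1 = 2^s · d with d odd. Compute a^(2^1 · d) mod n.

n − 1 = 49156 = 2^2 · 12289, so s = 2 and d = 12289.
x_0 = 17^12289 mod 49157 = 11290.
x_1 = 11290^2 mod 49157 = 49156.

49156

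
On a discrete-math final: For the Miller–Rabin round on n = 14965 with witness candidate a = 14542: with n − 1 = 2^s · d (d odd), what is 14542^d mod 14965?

4277

n − 1 = 14964 = 2^2 · 3741, so s = 2 and d = 3741.
By repeated squaring, 14542^3741 ≡ 4277 (mod 14965).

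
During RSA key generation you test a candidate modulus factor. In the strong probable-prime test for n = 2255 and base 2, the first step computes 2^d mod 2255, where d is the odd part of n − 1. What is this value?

128

n − 1 = 2254 = 2^1 · 1127, so s = 1 and d = 1127.
2^1127 mod 2255 = 128.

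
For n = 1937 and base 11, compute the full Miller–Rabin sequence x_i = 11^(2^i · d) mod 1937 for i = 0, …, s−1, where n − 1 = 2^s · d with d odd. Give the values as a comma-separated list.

n − 1 = 1936 = 2^4 · 121, so s = 4 and d = 121.
x_0 = 11^121 mod 1937 = 1740.
x_1 = 1740^2 mod 1937 = 69.
x_2 = 69^2 mod 1937 = 887.
x_3 = 887^2 mod 1937 = 347.

1740, 69, 887, 347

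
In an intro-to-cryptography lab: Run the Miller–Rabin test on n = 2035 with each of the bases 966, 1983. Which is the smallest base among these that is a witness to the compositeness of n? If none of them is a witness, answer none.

966

n − 1 = 2034 = 2^1 · 1017, so s = 1 and d = 1017.
Base 966: x_0 = 966^1017 mod 2035 = 961. x_0 ∉ {1, 2034} and s = 1, so 966 is a Miller–Rabin witness and 2035 is composite.
Base 1983: x_0 = 1983^1017 mod 2035 = 1153. x_0 ∉ {1, 2034} and s = 1, so 1983 is a Miller–Rabin witness and 2035 is composite.
The smallest witness among the given bases is 966.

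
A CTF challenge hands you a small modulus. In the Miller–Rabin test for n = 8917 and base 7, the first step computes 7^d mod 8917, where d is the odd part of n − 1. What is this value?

7574

n − 1 = 8916 = 2^2 · 2229, so s = 2 and d = 2229.
7^2229 mod 8917 = 7574.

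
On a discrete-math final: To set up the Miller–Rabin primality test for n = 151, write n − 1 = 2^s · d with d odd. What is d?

Halving: 150 → 75; 75 is odd.
So 150 = 2^1 · 75.

75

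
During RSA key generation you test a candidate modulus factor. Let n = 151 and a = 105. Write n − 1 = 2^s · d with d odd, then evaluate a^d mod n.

1

n − 1 = 150 = 2^1 · 75, so s = 1 and d = 75.
By repeated squaring, 105^75 ≡ 1 (mod 151).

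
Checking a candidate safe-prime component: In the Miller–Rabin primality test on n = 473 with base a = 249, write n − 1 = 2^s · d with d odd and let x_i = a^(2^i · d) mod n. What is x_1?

n − 1 = 472 = 2^3 · 59, so s = 3 and d = 59.
By repeated squaring, 249^59 ≡ 184 (mod 473).
x_0 = 184.
x_1 = 184^2 mod 473 = 273.

273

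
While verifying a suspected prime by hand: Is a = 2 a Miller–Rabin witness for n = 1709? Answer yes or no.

n − 1 = 1708 = 2^2 · 427, so s = 2 and d = 427.
x_0 = 2^427 mod 1709 = 1319.
x_0 is neither 1 nor 1708, so continue squaring.
x_1 = 1319^2 mod 1709 = 1708.
x_1 ≡ −1, so 2 is not a witness.

no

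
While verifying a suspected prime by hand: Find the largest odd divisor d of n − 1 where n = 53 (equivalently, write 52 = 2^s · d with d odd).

13

Halving: 52 → 26 → 13; 13 is odd.
So 52 = 2^2 · 13.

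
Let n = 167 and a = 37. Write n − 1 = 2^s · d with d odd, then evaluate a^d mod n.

166

n − 1 = 166 = 2^1 · 83, so s = 1 and d = 83.
By repeated squaring, 37^83 ≡ 166 (mod 167).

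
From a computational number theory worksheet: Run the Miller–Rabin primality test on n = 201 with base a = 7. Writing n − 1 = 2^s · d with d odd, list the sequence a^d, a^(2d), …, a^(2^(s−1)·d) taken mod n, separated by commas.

n − 1 = 200 = 2^3 · 25, so s = 3 and d = 25.
x_0 = 7^25 mod 201 = 31.
x_1 = 31^2 mod 201 = 157.
x_2 = 157^2 mod 201 = 127.

31, 157, 127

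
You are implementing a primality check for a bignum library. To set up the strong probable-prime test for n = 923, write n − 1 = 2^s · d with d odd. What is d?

461

Halving: 922 → 461; 461 is odd.
So 922 = 2^1 · 461.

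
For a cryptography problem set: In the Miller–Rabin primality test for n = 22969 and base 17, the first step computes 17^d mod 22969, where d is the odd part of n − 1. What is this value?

n − 1 = 22968 = 2^3 · 2871, so s = 3 and d = 2871.
17^2871 mod 22969 = 11441.

11441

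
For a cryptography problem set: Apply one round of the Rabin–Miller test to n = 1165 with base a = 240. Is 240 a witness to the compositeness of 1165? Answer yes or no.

n − 1 = 1164 = 2^2 · 291, so s = 2 and d = 291.
Repeated squaring mod 1165: 240^1 ≡ 240, 240^2 ≡ 515, 240^4 ≡ 770, 240^8 ≡ 1080, 240^16 ≡ 235, 240^32 ≡ 470, 240^64 ≡ 715, 240^128 ≡ 955, 240^256 ≡ 995.
291 = 256 + 32 + 2 + 1, so 240^291 ≡ 995·470·515·240 ≡ 925 (mod 1165).
x_0 = 240^291 mod 1165 = 925.
x_0 is neither 1 nor 1164, so continue squaring.
x_1 = 925^2 mod 1165 = 515.
Reached i = s−1 = 1 without hitting −1: 240 is a Miller–Rabin witness and 1165 is composite.

yes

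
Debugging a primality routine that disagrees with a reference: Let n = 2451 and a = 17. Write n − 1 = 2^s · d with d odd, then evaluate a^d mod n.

1670

n − 1 = 2450 = 2^1 · 1225, so s = 1 and d = 1225.
17^1225 mod 2451 = 1670.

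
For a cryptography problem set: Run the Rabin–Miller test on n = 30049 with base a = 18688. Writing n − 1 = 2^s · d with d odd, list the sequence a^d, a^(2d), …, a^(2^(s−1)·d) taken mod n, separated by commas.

15618, 14191, 26132, 17899, 21812

n − 1 = 30048 = 2^5 · 939, so s = 5 and d = 939.
x_0 = 18688^939 mod 30049 = 15618.
x_1 = 15618^2 mod 30049 = 14191.
x_2 = 14191^2 mod 30049 = 26132.
x_3 = 26132^2 mod 30049 = 17899.
x_4 = 17899^2 mod 30049 = 21812.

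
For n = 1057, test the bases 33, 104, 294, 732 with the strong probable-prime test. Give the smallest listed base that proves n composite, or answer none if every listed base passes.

n − 1 = 1056 = 2^5 · 33, so s = 5 and d = 33.
Base 33: x_0 = 33^33 mod 1057 = 1056. x_0 = 1056 ≡ −1, so 33 is not a witness.
Base 104: x_0 = 104^33 mod 1057 = 664. x_0 is neither 1 nor 1056, so continue squaring. x_1 = 664^2 mod 1057 = 127. x_2 = 127^2 mod 1057 = 274. x_3 = 274^2 mod 1057 = 29. x_4 = 29^2 mod 1057 = 841. Reached i = s−1 = 4 without hitting −1: 104 is a Miller–Rabin witness and 1057 is composite.
Base 294: x_0 = 294^33 mod 1057 = 847. x_0 is neither 1 nor 1056, so continue squaring. x_1 = 847^2 mod 1057 = 763. x_2 = 763^2 mod 1057 = 819. x_3 = 819^2 mod 1057 = 623. x_4 = 623^2 mod 1057 = 210. Reached i = s−1 = 4 without hitting −1: 294 is a Miller–Rabin witness and 1057 is composite.
Base 732: x_0 = 732^33 mod 1057 = 64. x_0 is neither 1 nor 1056, so continue squaring. x_1 = 64^2 mod 1057 = 925. x_2 = 925^2 mod 1057 = 512. x_3 = 512^2 mod 1057 = 8. x_4 = 8^2 mod 1057 = 64. Reached i = s−1 = 4 without hitting −1: 732 is a Miller–Rabin witness and 1057 is composite.
The smallest witness among the given bases is 104.

104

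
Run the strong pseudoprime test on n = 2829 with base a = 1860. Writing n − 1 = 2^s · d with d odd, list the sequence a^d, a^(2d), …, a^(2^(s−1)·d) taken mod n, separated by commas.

n − 1 = 2828 = 2^2 · 707, so s = 2 and d = 707.
x_0 = 1860^707 mod 2829 = 663.
x_1 = 663^2 mod 2829 = 1074.

663, 1074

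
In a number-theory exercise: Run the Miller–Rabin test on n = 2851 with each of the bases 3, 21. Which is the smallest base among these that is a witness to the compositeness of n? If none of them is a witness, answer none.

none

n − 1 = 2850 = 2^1 · 1425, so s = 1 and d = 1425.
Base 3: x_0 = 3^1425 mod 2851 = 2850. x_0 = 2850 ≡ −1, so 3 is not a witness.
Base 21: x_0 = 21^1425 mod 2851 = 1. x_0 = 1, so 21 is not a witness.
No listed base is a witness for 2851.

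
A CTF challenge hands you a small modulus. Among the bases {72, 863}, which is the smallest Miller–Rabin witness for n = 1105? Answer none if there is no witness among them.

none

n − 1 = 1104 = 2^4 · 69, so s = 4 and d = 69.
Base 72: x_0 = 72^69 mod 1105 = 242. x_0 is neither 1 nor 1104, so continue squaring. x_1 = 242^2 mod 1105 = 1104. x_1 ≡ −1, so 72 is not a witness.
Base 863: x_0 = 863^69 mod 1105 = 863. x_0 is neither 1 nor 1104, so continue squaring. x_1 = 863^2 mod 1105 = 1104. x_1 ≡ −1, so 863 is not a witness.
No listed base is a witness for 1105.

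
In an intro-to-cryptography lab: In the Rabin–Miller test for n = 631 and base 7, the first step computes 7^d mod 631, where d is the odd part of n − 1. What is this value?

n − 1 = 630 = 2^1 · 315, so s = 1 and d = 315.
7^315 mod 631 = 630.

630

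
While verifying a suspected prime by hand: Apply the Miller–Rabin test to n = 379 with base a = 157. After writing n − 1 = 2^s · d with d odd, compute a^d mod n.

n − 1 = 378 = 2^1 · 189, so s = 1 and d = 189.
157^189 mod 379 = 378.

378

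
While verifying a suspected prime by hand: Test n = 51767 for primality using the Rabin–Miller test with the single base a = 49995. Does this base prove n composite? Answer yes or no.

n − 1 = 51766 = 2^1 · 25883, so s = 1 and d = 25883.
x_0 = 49995^25883 mod 51767 = 51766.
x_0 = 51766 ≡ −1, so 49995 is not a witness.

no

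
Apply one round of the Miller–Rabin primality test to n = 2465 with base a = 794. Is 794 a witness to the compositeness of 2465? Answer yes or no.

yes

n − 1 = 2464 = 2^5 · 77, so s = 5 and d = 77.
x_0 = 794^77 mod 2465 = 1119.
x_0 is neither 1 nor 2464, so continue squaring.
x_1 = 1119^2 mod 2465 = 2406.
x_2 = 2406^2 mod 2465 = 1016.
x_3 = 1016^2 mod 2465 = 1886.
x_4 = 1886^2 mod 2465 = 1.
x_4 = 1 but x_3 ≠ ±1, a nontrivial square root of 1 — 794 is a witness and 2465 is composite.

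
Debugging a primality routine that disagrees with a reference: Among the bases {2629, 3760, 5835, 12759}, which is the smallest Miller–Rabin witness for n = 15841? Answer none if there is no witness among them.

5835

n − 1 = 15840 = 2^5 · 495, so s = 5 and d = 495.
Base 2629: x_0 = 2629^495 mod 15841 = 1. x_0 = 1, so 2629 is not a witness.
Base 3760: x_0 = 3760^495 mod 15841 = 1. x_0 = 1, so 3760 is not a witness.
Base 5835: x_0 = 5835^495 mod 15841 = 10417. x_0 is neither 1 nor 15840, so continue squaring. x_1 = 10417^2 mod 15841 = 3039. x_2 = 3039^2 mod 15841 = 218. x_3 = 218^2 mod 15841 = 1. x_3 = 1 but x_2 ≠ ±1, a nontrivial square root of 1 — 5835 is a witness and 15841 is composite.
Base 12759: x_0 = 12759^495 mod 15841 = 13796. x_0 is neither 1 nor 15840, so continue squaring. x_1 = 13796^2 mod 15841 = 1. x_1 = 1 but x_0 ≠ ±1, a nontrivial square root of 1 — 12759 is a witness and 15841 is composite.
The smallest witness among the given bases is 5835.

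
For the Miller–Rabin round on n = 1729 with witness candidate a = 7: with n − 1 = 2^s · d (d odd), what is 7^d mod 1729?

343

n − 1 = 1728 = 2^6 · 27, so s = 6 and d = 27.
7^27 mod 1729 = 343.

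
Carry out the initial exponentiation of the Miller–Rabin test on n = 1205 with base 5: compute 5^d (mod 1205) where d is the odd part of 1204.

n − 1 = 1204 = 2^2 · 301, so s = 2 and d = 301.
5^301 mod 1205 = 1200.

1200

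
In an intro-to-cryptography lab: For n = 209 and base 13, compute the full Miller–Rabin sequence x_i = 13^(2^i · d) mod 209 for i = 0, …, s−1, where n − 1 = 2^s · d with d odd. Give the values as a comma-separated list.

129, 130, 180, 5

n − 1 = 208 = 2^4 · 13, so s = 4 and d = 13.
x_0 = 13^13 mod 209 = 129.
x_1 = 129^2 mod 209 = 130.
x_2 = 130^2 mod 209 = 180.
x_3 = 180^2 mod 209 = 5.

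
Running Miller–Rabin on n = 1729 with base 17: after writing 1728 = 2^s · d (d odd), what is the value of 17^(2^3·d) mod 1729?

1

n − 1 = 1728 = 2^6 · 27, so s = 6 and d = 27.
x_0 = 17^27 mod 1729 = 818.
x_1 = 818^2 mod 1729 = 1.
x_2 = 1^2 mod 1729 = 1.
x_3 = 1^2 mod 1729 = 1.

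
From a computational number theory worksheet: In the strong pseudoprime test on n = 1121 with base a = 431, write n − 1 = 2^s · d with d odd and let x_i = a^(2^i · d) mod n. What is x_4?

n − 1 = 1120 = 2^5 · 35, so s = 5 and d = 35.
x_0 = 431^35 mod 1121 = 155.
x_1 = 155^2 mod 1121 = 484.
x_2 = 484^2 mod 1121 = 1088.
x_3 = 1088^2 mod 1121 = 1089.
x_4 = 1089^2 mod 1121 = 1024.

1024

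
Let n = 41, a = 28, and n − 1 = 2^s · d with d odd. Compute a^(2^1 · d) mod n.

9

n − 1 = 40 = 2^3 · 5, so s = 3 and d = 5.
x_0 = 28^5 mod 41 = 3.
x_1 = 3^2 mod 41 = 9.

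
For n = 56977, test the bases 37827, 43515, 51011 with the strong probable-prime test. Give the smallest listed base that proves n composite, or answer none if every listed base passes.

n − 1 = 56976 = 2^4 · 3561, so s = 4 and d = 3561.
Base 37827: x_0 = 37827^3561 mod 56977 = 9472. x_0 is neither 1 nor 56976, so continue squaring. x_1 = 9472^2 mod 56977 = 36986. x_2 = 36986^2 mod 56977 = 3403. x_3 = 3403^2 mod 56977 = 14078. Reached i = s−1 = 3 without hitting −1: 37827 is a Miller–Rabin witness and 56977 is composite.
Base 43515: x_0 = 43515^3561 mod 56977 = 16018. x_0 is neither 1 nor 56976, so continue squaring. x_1 = 16018^2 mod 56977 = 8893. x_2 = 8893^2 mod 56977 = 1373. x_3 = 1373^2 mod 56977 = 4888. Reached i = s−1 = 3 without hitting −1: 43515 is a Miller–Rabin witness and 56977 is composite.
Base 51011: x_0 = 51011^3561 mod 56977 = 47728. x_0 is neither 1 nor 56976, so continue squaring. x_1 = 47728^2 mod 56977 = 21524. x_2 = 21524^2 mod 56977 = 2589. x_3 = 2589^2 mod 56977 = 36612. Reached i = s−1 = 3 without hitting −1: 51011 is a Miller–Rabin witness and 56977 is composite.
The smallest witness among the given bases is 37827.

37827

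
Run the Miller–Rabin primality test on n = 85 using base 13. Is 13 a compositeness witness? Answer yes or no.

n − 1 = 84 = 2^2 · 21, so s = 2 and d = 21.
Repeated squaring mod 85: 13^1 ≡ 13, 13^2 ≡ 84, 13^4 ≡ 1, 13^8 ≡ 1, 13^16 ≡ 1.
21 = 16 + 4 + 1, so 13^21 ≡ 1·1·13 ≡ 13 (mod 85).
x_0 = 13^21 mod 85 = 13.
x_0 is neither 1 nor 84, so continue squaring.
x_1 = 13^2 mod 85 = 84.
x_1 ≡ −1, so 13 is not a witness.

no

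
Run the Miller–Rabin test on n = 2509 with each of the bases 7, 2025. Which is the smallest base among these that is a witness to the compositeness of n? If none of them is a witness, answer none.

n − 1 = 2508 = 2^2 · 627, so s = 2 and d = 627.
Base 7: x_0 = 7^627 mod 2509 = 343. x_0 is neither 1 nor 2508, so continue squaring. x_1 = 343^2 mod 2509 = 2235. Reached i = s−1 = 1 without hitting −1: 7 is a Miller–Rabin witness and 2509 is composite.
Base 2025: x_0 = 2025^627 mod 2509 = 896. x_0 is neither 1 nor 2508, so continue squaring. x_1 = 896^2 mod 2509 = 2445. Reached i = s−1 = 1 without hitting −1: 2025 is a Miller–Rabin witness and 2509 is composite.
The smallest witness among the given bases is 7.

7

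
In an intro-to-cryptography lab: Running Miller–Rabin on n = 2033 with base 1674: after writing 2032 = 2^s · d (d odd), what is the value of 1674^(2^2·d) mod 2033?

n − 1 = 2032 = 2^4 · 127, so s = 4 and d = 127.
x_0 = 1674^127 mod 2033 = 1978.
x_1 = 1978^2 mod 2033 = 992.
x_2 = 992^2 mod 2033 = 92.

92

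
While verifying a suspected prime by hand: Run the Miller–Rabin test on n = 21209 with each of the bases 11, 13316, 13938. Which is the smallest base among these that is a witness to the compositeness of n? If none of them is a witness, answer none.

11

n − 1 = 21208 = 2^3 · 2651, so s = 3 and d = 2651.
Base 11: x_0 = 11^2651 mod 21209 = 19319. x_0 is neither 1 nor 21208, so continue squaring. x_1 = 19319^2 mod 21209 = 8988. x_2 = 8988^2 mod 21209 = 20272. Reached i = s−1 = 2 without hitting −1: 11 is a Miller–Rabin witness and 21209 is composite.
Base 13316: x_0 = 13316^2651 mod 21209 = 5354. x_0 is neither 1 nor 21208, so continue squaring. x_1 = 5354^2 mod 21209 = 11957. x_2 = 11957^2 mod 21209 = 21189. Reached i = s−1 = 2 without hitting −1: 13316 is a Miller–Rabin witness and 21209 is composite.
Base 13938: x_0 = 13938^2651 mod 21209 = 6461. x_0 is neither 1 nor 21208, so continue squaring. x_1 = 6461^2 mod 21209 = 5209. x_2 = 5209^2 mod 21209 = 7370. Reached i = s−1 = 2 without hitting −1: 13938 is a Miller–Rabin witness and 21209 is composite.
The smallest witness among the given bases is 11.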